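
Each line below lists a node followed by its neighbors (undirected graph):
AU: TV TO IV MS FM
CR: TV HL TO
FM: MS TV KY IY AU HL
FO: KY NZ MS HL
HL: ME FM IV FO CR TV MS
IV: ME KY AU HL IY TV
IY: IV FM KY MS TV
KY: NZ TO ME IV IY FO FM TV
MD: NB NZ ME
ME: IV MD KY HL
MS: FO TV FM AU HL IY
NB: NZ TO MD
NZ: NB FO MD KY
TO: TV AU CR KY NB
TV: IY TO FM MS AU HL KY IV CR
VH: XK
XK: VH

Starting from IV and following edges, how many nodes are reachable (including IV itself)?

15

BFS from IV visits: IV, ME, KY, AU, HL, IY, TV, MD, NZ, TO, FO, FM, MS, CR, NB
Reachable nodes: 15 of 17 total.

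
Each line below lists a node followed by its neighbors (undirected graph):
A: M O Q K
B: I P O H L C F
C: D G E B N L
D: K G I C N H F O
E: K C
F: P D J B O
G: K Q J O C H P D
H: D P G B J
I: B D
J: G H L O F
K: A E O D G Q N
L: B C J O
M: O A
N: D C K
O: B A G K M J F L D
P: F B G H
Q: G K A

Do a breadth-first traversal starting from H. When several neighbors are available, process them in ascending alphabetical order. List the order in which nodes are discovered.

H, B, D, G, J, P, C, F, I, L, O, K, N, Q, E, A, M

Visit H; enqueue B, D, G, J, P → queue [B, D, G, J, P]
Visit B; enqueue C, F, I, L, O → queue [D, G, J, P, C, F, I, L, O]
Visit D; enqueue K, N → queue [G, J, P, C, F, I, L, O, K, N]
Visit G; enqueue Q → queue [J, P, C, F, I, L, O, K, N, Q]
Visit J → queue [P, C, F, I, L, O, K, N, Q]
Visit P → queue [C, F, I, L, O, K, N, Q]
Visit C; enqueue E → queue [F, I, L, O, K, N, Q, E]
Visit F → queue [I, L, O, K, N, Q, E]
Visit I → queue [L, O, K, N, Q, E]
Visit L → queue [O, K, N, Q, E]
Visit O; enqueue A, M → queue [K, N, Q, E, A, M]
Visit K → queue [N, Q, E, A, M]
Visit N → queue [Q, E, A, M]
Visit Q → queue [E, A, M]
Visit E → queue [A, M]
Visit A → queue [M]
Visit M → queue []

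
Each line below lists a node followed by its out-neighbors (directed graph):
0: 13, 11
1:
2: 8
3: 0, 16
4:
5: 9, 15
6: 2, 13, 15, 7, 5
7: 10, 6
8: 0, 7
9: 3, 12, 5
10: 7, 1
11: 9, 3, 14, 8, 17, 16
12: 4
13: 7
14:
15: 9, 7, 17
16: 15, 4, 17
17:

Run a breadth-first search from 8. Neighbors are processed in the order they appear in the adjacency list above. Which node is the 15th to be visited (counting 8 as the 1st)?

Visit 8; enqueue 0, 7 → queue [0, 7]
Visit 0; enqueue 13, 11 → queue [7, 13, 11]
Visit 7; enqueue 10, 6 → queue [13, 11, 10, 6]
Visit 13 → queue [11, 10, 6]
Visit 11; enqueue 9, 3, 14, 17, 16 → queue [10, 6, 9, 3, 14, 17, 16]
Visit 10; enqueue 1 → queue [6, 9, 3, 14, 17, 16, 1]
Visit 6; enqueue 2, 15, 5 → queue [9, 3, 14, 17, 16, 1, 2, 15, 5]
Visit 9; enqueue 12 → queue [3, 14, 17, 16, 1, 2, 15, 5, 12]
Visit 3 → queue [14, 17, 16, 1, 2, 15, 5, 12]
Visit 14 → queue [17, 16, 1, 2, 15, 5, 12]
Visit 17 → queue [16, 1, 2, 15, 5, 12]
Visit 16; enqueue 4 → queue [1, 2, 15, 5, 12, 4]
Visit 1 → queue [2, 15, 5, 12, 4]
Visit 2 → queue [15, 5, 12, 4]
Visit 15 → queue [5, 12, 4]
Visit 5 → queue [12, 4]
Visit 12 → queue [4]
Visit 4 → queue []

Visit order: 8, 0, 7, 13, 11, 10, 6, 9, 3, 14, 17, 16, 1, 2, 15, 5, 12, 4

15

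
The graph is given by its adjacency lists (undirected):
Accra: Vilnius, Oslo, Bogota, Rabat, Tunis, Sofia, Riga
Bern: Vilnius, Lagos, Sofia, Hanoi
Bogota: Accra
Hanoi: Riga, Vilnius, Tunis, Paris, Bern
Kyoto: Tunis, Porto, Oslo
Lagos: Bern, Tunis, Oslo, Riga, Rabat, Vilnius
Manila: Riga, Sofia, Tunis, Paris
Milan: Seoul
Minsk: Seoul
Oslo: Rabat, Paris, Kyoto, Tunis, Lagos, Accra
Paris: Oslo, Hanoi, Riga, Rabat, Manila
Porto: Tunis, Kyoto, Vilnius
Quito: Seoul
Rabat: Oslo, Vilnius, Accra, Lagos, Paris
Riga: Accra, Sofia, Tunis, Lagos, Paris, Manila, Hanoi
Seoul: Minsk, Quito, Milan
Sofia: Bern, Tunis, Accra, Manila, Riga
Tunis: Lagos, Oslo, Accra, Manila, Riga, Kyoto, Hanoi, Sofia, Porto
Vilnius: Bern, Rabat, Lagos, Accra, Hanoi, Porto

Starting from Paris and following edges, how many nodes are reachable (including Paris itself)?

BFS from Paris visits: Paris, Riga, Rabat, Oslo, Manila, Hanoi, Tunis, Sofia, Lagos, Accra, Vilnius, Kyoto, Bern, Porto, Bogota
Reachable nodes: 15 of 19 total.

15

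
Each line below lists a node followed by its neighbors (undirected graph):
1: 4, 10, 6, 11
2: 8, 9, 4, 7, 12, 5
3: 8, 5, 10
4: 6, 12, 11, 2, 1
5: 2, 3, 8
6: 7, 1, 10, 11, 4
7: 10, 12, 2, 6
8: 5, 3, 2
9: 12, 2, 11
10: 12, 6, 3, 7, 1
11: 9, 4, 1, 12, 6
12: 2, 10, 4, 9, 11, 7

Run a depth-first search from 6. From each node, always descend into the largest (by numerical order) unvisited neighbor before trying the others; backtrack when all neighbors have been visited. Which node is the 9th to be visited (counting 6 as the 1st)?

5

Visit 6
6 → 11
11 → 12
12 → 10
10 → 7
7 → 2
2 → 9
2 → 8
8 → 5
5 → 3
2 → 4
4 → 1

Visit order: 6, 11, 12, 10, 7, 2, 9, 8, 5, 3, 4, 1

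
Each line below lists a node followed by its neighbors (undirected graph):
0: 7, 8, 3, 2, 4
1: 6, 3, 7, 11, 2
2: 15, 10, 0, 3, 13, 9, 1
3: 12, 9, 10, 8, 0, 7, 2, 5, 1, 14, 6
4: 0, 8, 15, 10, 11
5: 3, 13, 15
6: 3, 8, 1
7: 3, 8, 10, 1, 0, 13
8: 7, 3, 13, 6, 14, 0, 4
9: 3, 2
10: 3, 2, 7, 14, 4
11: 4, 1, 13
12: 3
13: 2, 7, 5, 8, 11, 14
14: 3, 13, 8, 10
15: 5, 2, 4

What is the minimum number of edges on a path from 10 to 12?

2

Level 0: 10
Level 1: 2, 3, 4, 7, 14
Level 2: 0, 1, 5, 6, 8, 9, 11, 12, 13, 15
12 first appears at level 2.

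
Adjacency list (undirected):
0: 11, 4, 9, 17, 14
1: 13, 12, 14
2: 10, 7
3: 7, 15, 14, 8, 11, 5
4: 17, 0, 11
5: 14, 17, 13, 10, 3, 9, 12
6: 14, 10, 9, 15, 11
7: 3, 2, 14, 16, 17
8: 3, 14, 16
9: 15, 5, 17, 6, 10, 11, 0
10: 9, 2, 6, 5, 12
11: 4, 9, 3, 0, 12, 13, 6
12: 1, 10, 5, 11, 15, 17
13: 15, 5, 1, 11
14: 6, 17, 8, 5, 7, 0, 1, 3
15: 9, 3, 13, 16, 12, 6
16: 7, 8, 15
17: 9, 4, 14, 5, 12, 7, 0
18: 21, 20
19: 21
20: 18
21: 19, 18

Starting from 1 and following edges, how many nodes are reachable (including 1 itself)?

BFS from 1 visits: 1, 12, 13, 14, 5, 10, 11, 15, 17, 0, 3, 6, 7, 8, 9, 2, 4, 16
Reachable nodes: 18 of 22 total.

18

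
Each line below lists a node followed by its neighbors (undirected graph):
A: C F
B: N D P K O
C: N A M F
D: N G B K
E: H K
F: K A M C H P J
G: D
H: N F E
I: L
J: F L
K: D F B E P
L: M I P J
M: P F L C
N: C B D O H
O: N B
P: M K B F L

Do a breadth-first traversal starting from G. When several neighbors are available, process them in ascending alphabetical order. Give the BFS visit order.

G, D, B, K, N, O, P, E, F, C, H, L, M, A, J, I

Visit G; enqueue D → queue [D]
Visit D; enqueue B, K, N → queue [B, K, N]
Visit B; enqueue O, P → queue [K, N, O, P]
Visit K; enqueue E, F → queue [N, O, P, E, F]
Visit N; enqueue C, H → queue [O, P, E, F, C, H]
Visit O → queue [P, E, F, C, H]
Visit P; enqueue L, M → queue [E, F, C, H, L, M]
Visit E → queue [F, C, H, L, M]
Visit F; enqueue A, J → queue [C, H, L, M, A, J]
Visit C → queue [H, L, M, A, J]
Visit H → queue [L, M, A, J]
Visit L; enqueue I → queue [M, A, J, I]
Visit M → queue [A, J, I]
Visit A → queue [J, I]
Visit J → queue [I]
Visit I → queue []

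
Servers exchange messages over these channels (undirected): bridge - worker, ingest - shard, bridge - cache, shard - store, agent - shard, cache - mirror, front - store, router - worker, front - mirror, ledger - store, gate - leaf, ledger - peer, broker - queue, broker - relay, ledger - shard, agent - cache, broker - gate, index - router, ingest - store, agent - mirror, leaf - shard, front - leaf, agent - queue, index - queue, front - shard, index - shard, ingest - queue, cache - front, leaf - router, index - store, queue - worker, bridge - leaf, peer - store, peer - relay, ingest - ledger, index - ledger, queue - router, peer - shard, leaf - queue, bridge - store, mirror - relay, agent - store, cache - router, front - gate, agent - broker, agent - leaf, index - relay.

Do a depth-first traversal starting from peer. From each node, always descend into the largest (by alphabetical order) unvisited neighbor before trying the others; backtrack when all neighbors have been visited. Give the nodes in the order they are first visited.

peer store shard ledger ingest queue worker router leaf gate front mirror relay index broker agent cache bridge

Visit peer
peer → store
store → shard
shard → ledger
ledger → ingest
ingest → queue
queue → worker
worker → router
router → leaf
leaf → gate
gate → front
front → mirror
mirror → relay
relay → index
relay → broker
broker → agent
agent → cache
cache → bridge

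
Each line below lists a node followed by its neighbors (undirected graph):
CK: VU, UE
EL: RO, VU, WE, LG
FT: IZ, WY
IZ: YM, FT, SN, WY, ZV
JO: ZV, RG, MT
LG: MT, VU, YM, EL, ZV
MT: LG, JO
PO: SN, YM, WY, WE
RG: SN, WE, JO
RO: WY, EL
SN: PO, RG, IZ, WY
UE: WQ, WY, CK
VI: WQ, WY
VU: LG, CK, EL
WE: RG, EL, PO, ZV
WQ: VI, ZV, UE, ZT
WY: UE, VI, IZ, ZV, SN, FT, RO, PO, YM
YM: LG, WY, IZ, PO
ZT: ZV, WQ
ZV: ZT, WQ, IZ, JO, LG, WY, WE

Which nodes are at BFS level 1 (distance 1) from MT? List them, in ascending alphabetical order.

Level 0: MT
Level 1: JO, LG
Level 2: EL, RG, VU, YM, ZV
Level 3: CK, IZ, PO, RO, SN, WE, WQ, WY, ZT
Level 4: FT, UE, VI

JO, LG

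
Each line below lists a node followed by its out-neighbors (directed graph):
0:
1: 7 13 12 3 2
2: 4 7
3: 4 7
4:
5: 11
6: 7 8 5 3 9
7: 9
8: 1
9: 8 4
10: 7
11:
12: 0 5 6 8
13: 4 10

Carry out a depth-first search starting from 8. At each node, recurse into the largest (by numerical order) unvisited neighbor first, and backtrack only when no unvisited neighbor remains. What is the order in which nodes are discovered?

8 1 13 10 7 9 4 12 6 5 11 3 0 2

Visit 8
8 → 1
1 → 13
13 → 10
10 → 7
7 → 9
9 → 4
1 → 12
12 → 6
6 → 5
5 → 11
6 → 3
12 → 0
1 → 2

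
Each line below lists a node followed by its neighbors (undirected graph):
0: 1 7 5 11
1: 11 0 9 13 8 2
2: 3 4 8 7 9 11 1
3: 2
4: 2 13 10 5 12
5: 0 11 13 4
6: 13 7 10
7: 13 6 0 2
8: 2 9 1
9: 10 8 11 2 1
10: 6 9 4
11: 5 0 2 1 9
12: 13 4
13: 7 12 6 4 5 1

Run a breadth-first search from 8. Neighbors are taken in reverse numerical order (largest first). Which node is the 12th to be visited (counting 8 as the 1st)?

Visit 8; enqueue 9, 2, 1 → queue [9, 2, 1]
Visit 9; enqueue 11, 10 → queue [2, 1, 11, 10]
Visit 2; enqueue 7, 4, 3 → queue [1, 11, 10, 7, 4, 3]
Visit 1; enqueue 13, 0 → queue [11, 10, 7, 4, 3, 13, 0]
Visit 11; enqueue 5 → queue [10, 7, 4, 3, 13, 0, 5]
Visit 10; enqueue 6 → queue [7, 4, 3, 13, 0, 5, 6]
Visit 7 → queue [4, 3, 13, 0, 5, 6]
Visit 4; enqueue 12 → queue [3, 13, 0, 5, 6, 12]
Visit 3 → queue [13, 0, 5, 6, 12]
Visit 13 → queue [0, 5, 6, 12]
Visit 0 → queue [5, 6, 12]
Visit 5 → queue [6, 12]
Visit 6 → queue [12]
Visit 12 → queue []

Visit order: 8, 9, 2, 1, 11, 10, 7, 4, 3, 13, 0, 5, 6, 12

5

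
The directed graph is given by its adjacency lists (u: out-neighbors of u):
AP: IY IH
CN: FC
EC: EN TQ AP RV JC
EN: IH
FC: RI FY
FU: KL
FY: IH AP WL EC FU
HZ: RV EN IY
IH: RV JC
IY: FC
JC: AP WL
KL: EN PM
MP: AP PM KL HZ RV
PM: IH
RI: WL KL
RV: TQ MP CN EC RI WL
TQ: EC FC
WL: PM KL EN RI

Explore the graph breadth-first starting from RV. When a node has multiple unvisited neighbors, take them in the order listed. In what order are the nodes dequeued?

Visit RV; enqueue TQ, MP, CN, EC, RI, WL → queue [TQ, MP, CN, EC, RI, WL]
Visit TQ; enqueue FC → queue [MP, CN, EC, RI, WL, FC]
Visit MP; enqueue AP, PM, KL, HZ → queue [CN, EC, RI, WL, FC, AP, PM, KL, HZ]
Visit CN → queue [EC, RI, WL, FC, AP, PM, KL, HZ]
Visit EC; enqueue EN, JC → queue [RI, WL, FC, AP, PM, KL, HZ, EN, JC]
Visit RI → queue [WL, FC, AP, PM, KL, HZ, EN, JC]
Visit WL → queue [FC, AP, PM, KL, HZ, EN, JC]
Visit FC; enqueue FY → queue [AP, PM, KL, HZ, EN, JC, FY]
Visit AP; enqueue IY, IH → queue [PM, KL, HZ, EN, JC, FY, IY, IH]
Visit PM → queue [KL, HZ, EN, JC, FY, IY, IH]
Visit KL → queue [HZ, EN, JC, FY, IY, IH]
Visit HZ → queue [EN, JC, FY, IY, IH]
Visit EN → queue [JC, FY, IY, IH]
Visit JC → queue [FY, IY, IH]
Visit FY; enqueue FU → queue [IY, IH, FU]
Visit IY → queue [IH, FU]
Visit IH → queue [FU]
Visit FU → queue []

RV, TQ, MP, CN, EC, RI, WL, FC, AP, PM, KL, HZ, EN, JC, FY, IY, IH, FU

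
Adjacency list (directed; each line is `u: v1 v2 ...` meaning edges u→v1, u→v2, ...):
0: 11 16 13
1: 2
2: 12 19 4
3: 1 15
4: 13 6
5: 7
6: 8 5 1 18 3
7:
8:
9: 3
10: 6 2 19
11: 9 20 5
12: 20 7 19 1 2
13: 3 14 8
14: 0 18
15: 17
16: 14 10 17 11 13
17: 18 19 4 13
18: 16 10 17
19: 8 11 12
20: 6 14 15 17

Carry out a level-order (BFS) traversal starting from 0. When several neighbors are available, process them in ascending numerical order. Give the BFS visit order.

Visit 0; enqueue 11, 13, 16 → queue [11, 13, 16]
Visit 11; enqueue 5, 9, 20 → queue [13, 16, 5, 9, 20]
Visit 13; enqueue 3, 8, 14 → queue [16, 5, 9, 20, 3, 8, 14]
Visit 16; enqueue 10, 17 → queue [5, 9, 20, 3, 8, 14, 10, 17]
Visit 5; enqueue 7 → queue [9, 20, 3, 8, 14, 10, 17, 7]
Visit 9 → queue [20, 3, 8, 14, 10, 17, 7]
Visit 20; enqueue 6, 15 → queue [3, 8, 14, 10, 17, 7, 6, 15]
Visit 3; enqueue 1 → queue [8, 14, 10, 17, 7, 6, 15, 1]
Visit 8 → queue [14, 10, 17, 7, 6, 15, 1]
Visit 14; enqueue 18 → queue [10, 17, 7, 6, 15, 1, 18]
Visit 10; enqueue 2, 19 → queue [17, 7, 6, 15, 1, 18, 2, 19]
Visit 17; enqueue 4 → queue [7, 6, 15, 1, 18, 2, 19, 4]
Visit 7 → queue [6, 15, 1, 18, 2, 19, 4]
Visit 6 → queue [15, 1, 18, 2, 19, 4]
Visit 15 → queue [1, 18, 2, 19, 4]
Visit 1 → queue [18, 2, 19, 4]
Visit 18 → queue [2, 19, 4]
Visit 2; enqueue 12 → queue [19, 4, 12]
Visit 19 → queue [4, 12]
Visit 4 → queue [12]
Visit 12 → queue []

0 11 13 16 5 9 20 3 8 14 10 17 7 6 15 1 18 2 19 4 12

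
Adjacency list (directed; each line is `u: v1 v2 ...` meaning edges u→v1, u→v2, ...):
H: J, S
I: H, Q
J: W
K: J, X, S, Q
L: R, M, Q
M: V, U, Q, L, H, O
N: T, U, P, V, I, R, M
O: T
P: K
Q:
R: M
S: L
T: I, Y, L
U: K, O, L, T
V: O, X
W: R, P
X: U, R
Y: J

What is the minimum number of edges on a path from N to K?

Level 0: N
Level 1: I, M, P, R, T, U, V
Level 2: H, K, L, O, Q, X, Y
Level 3: J, S
Level 4: W
K first appears at level 2.

2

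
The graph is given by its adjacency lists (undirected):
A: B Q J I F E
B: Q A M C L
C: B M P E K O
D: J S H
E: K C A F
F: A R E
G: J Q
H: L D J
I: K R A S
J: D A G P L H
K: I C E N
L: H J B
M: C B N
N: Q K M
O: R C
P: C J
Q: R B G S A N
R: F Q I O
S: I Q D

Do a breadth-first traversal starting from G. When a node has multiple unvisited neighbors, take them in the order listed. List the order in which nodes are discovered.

Visit G; enqueue J, Q → queue [J, Q]
Visit J; enqueue D, A, P, L, H → queue [Q, D, A, P, L, H]
Visit Q; enqueue R, B, S, N → queue [D, A, P, L, H, R, B, S, N]
Visit D → queue [A, P, L, H, R, B, S, N]
Visit A; enqueue I, F, E → queue [P, L, H, R, B, S, N, I, F, E]
Visit P; enqueue C → queue [L, H, R, B, S, N, I, F, E, C]
Visit L → queue [H, R, B, S, N, I, F, E, C]
Visit H → queue [R, B, S, N, I, F, E, C]
Visit R; enqueue O → queue [B, S, N, I, F, E, C, O]
Visit B; enqueue M → queue [S, N, I, F, E, C, O, M]
Visit S → queue [N, I, F, E, C, O, M]
Visit N; enqueue K → queue [I, F, E, C, O, M, K]
Visit I → queue [F, E, C, O, M, K]
Visit F → queue [E, C, O, M, K]
Visit E → queue [C, O, M, K]
Visit C → queue [O, M, K]
Visit O → queue [M, K]
Visit M → queue [K]
Visit K → queue []

G → J → Q → D → A → P → L → H → R → B → S → N → I → F → E → C → O → M → K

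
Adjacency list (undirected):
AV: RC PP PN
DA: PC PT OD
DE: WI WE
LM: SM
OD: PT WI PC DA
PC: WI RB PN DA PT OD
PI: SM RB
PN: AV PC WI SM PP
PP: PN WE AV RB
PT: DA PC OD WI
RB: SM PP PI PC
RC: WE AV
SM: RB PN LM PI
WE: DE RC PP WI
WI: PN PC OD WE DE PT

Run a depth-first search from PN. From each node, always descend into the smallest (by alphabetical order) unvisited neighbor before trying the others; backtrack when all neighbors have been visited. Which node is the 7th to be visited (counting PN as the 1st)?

OD

Visit PN
PN → AV
AV → PP
PP → RB
RB → PC
PC → DA
DA → OD
OD → PT
PT → WI
WI → DE
DE → WE
WE → RC
RB → PI
PI → SM
SM → LM

Visit order: PN, AV, PP, RB, PC, DA, OD, PT, WI, DE, WE, RC, PI, SM, LM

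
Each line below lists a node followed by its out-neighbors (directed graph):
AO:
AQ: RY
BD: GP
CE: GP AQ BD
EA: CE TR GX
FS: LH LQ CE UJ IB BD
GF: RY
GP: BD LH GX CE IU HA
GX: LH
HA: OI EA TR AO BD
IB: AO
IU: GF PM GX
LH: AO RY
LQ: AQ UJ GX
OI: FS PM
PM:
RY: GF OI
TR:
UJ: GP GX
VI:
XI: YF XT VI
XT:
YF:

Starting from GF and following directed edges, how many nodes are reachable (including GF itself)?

19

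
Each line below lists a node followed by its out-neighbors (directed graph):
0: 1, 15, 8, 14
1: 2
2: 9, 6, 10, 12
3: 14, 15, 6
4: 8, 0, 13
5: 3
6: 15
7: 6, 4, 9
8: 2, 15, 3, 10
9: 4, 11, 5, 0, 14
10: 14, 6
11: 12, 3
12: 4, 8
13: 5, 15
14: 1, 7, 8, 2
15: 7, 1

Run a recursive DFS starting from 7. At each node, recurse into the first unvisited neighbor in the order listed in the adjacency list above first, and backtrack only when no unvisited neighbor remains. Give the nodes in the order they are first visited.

7 → 6 → 15 → 1 → 2 → 9 → 4 → 8 → 3 → 14 → 10 → 0 → 13 → 5 → 11 → 12

Visit 7
7 → 6
6 → 15
15 → 1
1 → 2
2 → 9
9 → 4
4 → 8
8 → 3
3 → 14
8 → 10
4 → 0
4 → 13
13 → 5
9 → 11
11 → 12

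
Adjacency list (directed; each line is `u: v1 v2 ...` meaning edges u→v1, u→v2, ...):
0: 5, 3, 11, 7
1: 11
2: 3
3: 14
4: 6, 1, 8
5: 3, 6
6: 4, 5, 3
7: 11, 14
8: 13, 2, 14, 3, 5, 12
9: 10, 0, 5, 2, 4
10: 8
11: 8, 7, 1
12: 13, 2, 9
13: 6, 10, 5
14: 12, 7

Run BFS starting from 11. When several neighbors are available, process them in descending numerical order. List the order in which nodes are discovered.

11 → 8 → 7 → 1 → 14 → 13 → 12 → 5 → 3 → 2 → 10 → 6 → 9 → 4 → 0

Visit 11; enqueue 8, 7, 1 → queue [8, 7, 1]
Visit 8; enqueue 14, 13, 12, 5, 3, 2 → queue [7, 1, 14, 13, 12, 5, 3, 2]
Visit 7 → queue [1, 14, 13, 12, 5, 3, 2]
Visit 1 → queue [14, 13, 12, 5, 3, 2]
Visit 14 → queue [13, 12, 5, 3, 2]
Visit 13; enqueue 10, 6 → queue [12, 5, 3, 2, 10, 6]
Visit 12; enqueue 9 → queue [5, 3, 2, 10, 6, 9]
Visit 5 → queue [3, 2, 10, 6, 9]
Visit 3 → queue [2, 10, 6, 9]
Visit 2 → queue [10, 6, 9]
Visit 10 → queue [6, 9]
Visit 6; enqueue 4 → queue [9, 4]
Visit 9; enqueue 0 → queue [4, 0]
Visit 4 → queue [0]
Visit 0 → queue []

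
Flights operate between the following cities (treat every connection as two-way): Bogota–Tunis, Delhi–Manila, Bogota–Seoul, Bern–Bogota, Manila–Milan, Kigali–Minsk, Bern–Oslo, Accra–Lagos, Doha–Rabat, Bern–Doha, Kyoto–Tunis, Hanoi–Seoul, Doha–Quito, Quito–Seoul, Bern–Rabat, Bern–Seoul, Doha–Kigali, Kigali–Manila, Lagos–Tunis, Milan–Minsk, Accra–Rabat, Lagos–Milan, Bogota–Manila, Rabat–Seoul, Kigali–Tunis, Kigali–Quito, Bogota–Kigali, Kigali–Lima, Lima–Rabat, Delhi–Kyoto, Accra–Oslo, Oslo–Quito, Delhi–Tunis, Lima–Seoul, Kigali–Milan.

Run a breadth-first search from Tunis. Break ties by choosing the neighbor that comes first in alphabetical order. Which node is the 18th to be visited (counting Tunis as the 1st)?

Hanoi

Visit Tunis; enqueue Bogota, Delhi, Kigali, Kyoto, Lagos → queue [Bogota, Delhi, Kigali, Kyoto, Lagos]
Visit Bogota; enqueue Bern, Manila, Seoul → queue [Delhi, Kigali, Kyoto, Lagos, Bern, Manila, Seoul]
Visit Delhi → queue [Kigali, Kyoto, Lagos, Bern, Manila, Seoul]
Visit Kigali; enqueue Doha, Lima, Milan, Minsk, Quito → queue [Kyoto, Lagos, Bern, Manila, Seoul, Doha, Lima, Milan, Minsk, Quito]
Visit Kyoto → queue [Lagos, Bern, Manila, Seoul, Doha, Lima, Milan, Minsk, Quito]
Visit Lagos; enqueue Accra → queue [Bern, Manila, Seoul, Doha, Lima, Milan, Minsk, Quito, Accra]
Visit Bern; enqueue Oslo, Rabat → queue [Manila, Seoul, Doha, Lima, Milan, Minsk, Quito, Accra, Oslo, Rabat]
Visit Manila → queue [Seoul, Doha, Lima, Milan, Minsk, Quito, Accra, Oslo, Rabat]
Visit Seoul; enqueue Hanoi → queue [Doha, Lima, Milan, Minsk, Quito, Accra, Oslo, Rabat, Hanoi]
Visit Doha → queue [Lima, Milan, Minsk, Quito, Accra, Oslo, Rabat, Hanoi]
Visit Lima → queue [Milan, Minsk, Quito, Accra, Oslo, Rabat, Hanoi]
Visit Milan → queue [Minsk, Quito, Accra, Oslo, Rabat, Hanoi]
Visit Minsk → queue [Quito, Accra, Oslo, Rabat, Hanoi]
Visit Quito → queue [Accra, Oslo, Rabat, Hanoi]
Visit Accra → queue [Oslo, Rabat, Hanoi]
Visit Oslo → queue [Rabat, Hanoi]
Visit Rabat → queue [Hanoi]
Visit Hanoi → queue []

Visit order: Tunis, Bogota, Delhi, Kigali, Kyoto, Lagos, Bern, Manila, Seoul, Doha, Lima, Milan, Minsk, Quito, Accra, Oslo, Rabat, Hanoi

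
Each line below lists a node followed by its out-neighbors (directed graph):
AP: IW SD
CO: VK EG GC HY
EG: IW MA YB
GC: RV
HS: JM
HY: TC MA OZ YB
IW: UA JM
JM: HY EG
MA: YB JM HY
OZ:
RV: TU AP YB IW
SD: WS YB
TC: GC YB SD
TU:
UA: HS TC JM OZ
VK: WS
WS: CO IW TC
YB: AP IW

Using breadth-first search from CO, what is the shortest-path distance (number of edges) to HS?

4

Level 0: CO
Level 1: EG, GC, HY, VK
Level 2: IW, MA, OZ, RV, TC, WS, YB
Level 3: AP, JM, SD, TU, UA
Level 4: HS
HS first appears at level 4.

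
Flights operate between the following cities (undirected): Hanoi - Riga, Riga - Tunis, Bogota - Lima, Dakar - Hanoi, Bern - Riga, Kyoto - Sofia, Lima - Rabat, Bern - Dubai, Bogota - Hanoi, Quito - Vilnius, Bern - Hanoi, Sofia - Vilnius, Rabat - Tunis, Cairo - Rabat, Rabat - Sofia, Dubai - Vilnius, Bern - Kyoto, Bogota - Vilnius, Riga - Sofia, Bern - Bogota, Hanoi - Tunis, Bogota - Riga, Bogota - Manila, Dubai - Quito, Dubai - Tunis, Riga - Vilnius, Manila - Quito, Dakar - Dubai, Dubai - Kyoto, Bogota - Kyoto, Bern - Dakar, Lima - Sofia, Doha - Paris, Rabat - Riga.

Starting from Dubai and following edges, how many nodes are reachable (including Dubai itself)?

15

BFS from Dubai visits: Dubai, Bern, Dakar, Kyoto, Quito, Tunis, Vilnius, Bogota, Hanoi, Riga, Sofia, Manila, Rabat, Lima, Cairo
Reachable nodes: 15 of 17 total.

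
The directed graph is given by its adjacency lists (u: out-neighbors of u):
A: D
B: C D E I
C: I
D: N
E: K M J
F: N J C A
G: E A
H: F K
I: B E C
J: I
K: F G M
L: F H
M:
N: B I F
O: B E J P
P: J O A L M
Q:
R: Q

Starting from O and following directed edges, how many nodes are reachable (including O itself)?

BFS from O visits: O, B, E, J, P, C, D, I, K, M, A, L, N, F, G, H
Reachable nodes: 16 of 18 total.

16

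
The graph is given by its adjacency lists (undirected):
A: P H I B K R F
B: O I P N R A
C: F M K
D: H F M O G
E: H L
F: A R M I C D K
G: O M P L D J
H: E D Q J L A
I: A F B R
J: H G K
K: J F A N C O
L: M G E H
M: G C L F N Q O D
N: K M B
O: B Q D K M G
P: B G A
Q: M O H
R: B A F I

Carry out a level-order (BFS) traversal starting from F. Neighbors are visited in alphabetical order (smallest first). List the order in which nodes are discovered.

F, A, C, D, I, K, M, R, B, H, P, G, O, J, N, L, Q, E

Visit F; enqueue A, C, D, I, K, M, R → queue [A, C, D, I, K, M, R]
Visit A; enqueue B, H, P → queue [C, D, I, K, M, R, B, H, P]
Visit C → queue [D, I, K, M, R, B, H, P]
Visit D; enqueue G, O → queue [I, K, M, R, B, H, P, G, O]
Visit I → queue [K, M, R, B, H, P, G, O]
Visit K; enqueue J, N → queue [M, R, B, H, P, G, O, J, N]
Visit M; enqueue L, Q → queue [R, B, H, P, G, O, J, N, L, Q]
Visit R → queue [B, H, P, G, O, J, N, L, Q]
Visit B → queue [H, P, G, O, J, N, L, Q]
Visit H; enqueue E → queue [P, G, O, J, N, L, Q, E]
Visit P → queue [G, O, J, N, L, Q, E]
Visit G → queue [O, J, N, L, Q, E]
Visit O → queue [J, N, L, Q, E]
Visit J → queue [N, L, Q, E]
Visit N → queue [L, Q, E]
Visit L → queue [Q, E]
Visit Q → queue [E]
Visit E → queue []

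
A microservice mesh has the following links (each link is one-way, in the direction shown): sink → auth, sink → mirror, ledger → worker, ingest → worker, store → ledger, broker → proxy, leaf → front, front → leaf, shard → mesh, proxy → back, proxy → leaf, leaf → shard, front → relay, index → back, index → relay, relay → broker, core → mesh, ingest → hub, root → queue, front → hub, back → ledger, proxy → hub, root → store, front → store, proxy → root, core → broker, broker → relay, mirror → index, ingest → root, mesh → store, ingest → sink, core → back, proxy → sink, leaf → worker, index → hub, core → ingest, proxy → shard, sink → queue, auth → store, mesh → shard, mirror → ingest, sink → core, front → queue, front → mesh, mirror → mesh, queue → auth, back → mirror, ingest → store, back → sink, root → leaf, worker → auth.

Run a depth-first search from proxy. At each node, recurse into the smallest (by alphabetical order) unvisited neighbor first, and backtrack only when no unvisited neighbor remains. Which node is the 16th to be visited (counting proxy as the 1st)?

Visit proxy
proxy → back
back → ledger
ledger → worker
worker → auth
auth → store
back → mirror
mirror → index
index → hub
index → relay
relay → broker
mirror → ingest
ingest → root
root → leaf
leaf → front
front → mesh
mesh → shard
front → queue
ingest → sink
sink → core

Visit order: proxy, back, ledger, worker, auth, store, mirror, index, hub, relay, broker, ingest, root, leaf, front, mesh, shard, queue, sink, core

mesh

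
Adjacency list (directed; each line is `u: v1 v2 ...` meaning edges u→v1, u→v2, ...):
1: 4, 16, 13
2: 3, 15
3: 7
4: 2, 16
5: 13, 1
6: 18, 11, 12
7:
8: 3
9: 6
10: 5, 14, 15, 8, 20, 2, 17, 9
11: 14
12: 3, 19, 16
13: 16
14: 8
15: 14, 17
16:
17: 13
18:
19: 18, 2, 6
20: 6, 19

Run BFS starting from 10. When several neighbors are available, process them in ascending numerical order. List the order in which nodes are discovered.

10 → 2 → 5 → 8 → 9 → 14 → 15 → 17 → 20 → 3 → 1 → 13 → 6 → 19 → 7 → 4 → 16 → 11 → 12 → 18

Visit 10; enqueue 2, 5, 8, 9, 14, 15, 17, 20 → queue [2, 5, 8, 9, 14, 15, 17, 20]
Visit 2; enqueue 3 → queue [5, 8, 9, 14, 15, 17, 20, 3]
Visit 5; enqueue 1, 13 → queue [8, 9, 14, 15, 17, 20, 3, 1, 13]
Visit 8 → queue [9, 14, 15, 17, 20, 3, 1, 13]
Visit 9; enqueue 6 → queue [14, 15, 17, 20, 3, 1, 13, 6]
Visit 14 → queue [15, 17, 20, 3, 1, 13, 6]
Visit 15 → queue [17, 20, 3, 1, 13, 6]
Visit 17 → queue [20, 3, 1, 13, 6]
Visit 20; enqueue 19 → queue [3, 1, 13, 6, 19]
Visit 3; enqueue 7 → queue [1, 13, 6, 19, 7]
Visit 1; enqueue 4, 16 → queue [13, 6, 19, 7, 4, 16]
Visit 13 → queue [6, 19, 7, 4, 16]
Visit 6; enqueue 11, 12, 18 → queue [19, 7, 4, 16, 11, 12, 18]
Visit 19 → queue [7, 4, 16, 11, 12, 18]
Visit 7 → queue [4, 16, 11, 12, 18]
Visit 4 → queue [16, 11, 12, 18]
Visit 16 → queue [11, 12, 18]
Visit 11 → queue [12, 18]
Visit 12 → queue [18]
Visit 18 → queue []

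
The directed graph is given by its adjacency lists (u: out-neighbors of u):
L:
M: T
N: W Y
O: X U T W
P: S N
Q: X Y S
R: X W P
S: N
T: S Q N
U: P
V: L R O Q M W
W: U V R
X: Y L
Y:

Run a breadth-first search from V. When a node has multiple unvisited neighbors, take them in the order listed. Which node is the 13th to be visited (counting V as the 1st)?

Visit V; enqueue L, R, O, Q, M, W → queue [L, R, O, Q, M, W]
Visit L → queue [R, O, Q, M, W]
Visit R; enqueue X, P → queue [O, Q, M, W, X, P]
Visit O; enqueue U, T → queue [Q, M, W, X, P, U, T]
Visit Q; enqueue Y, S → queue [M, W, X, P, U, T, Y, S]
Visit M → queue [W, X, P, U, T, Y, S]
Visit W → queue [X, P, U, T, Y, S]
Visit X → queue [P, U, T, Y, S]
Visit P; enqueue N → queue [U, T, Y, S, N]
Visit U → queue [T, Y, S, N]
Visit T → queue [Y, S, N]
Visit Y → queue [S, N]
Visit S → queue [N]
Visit N → queue []

Visit order: V, L, R, O, Q, M, W, X, P, U, T, Y, S, N

S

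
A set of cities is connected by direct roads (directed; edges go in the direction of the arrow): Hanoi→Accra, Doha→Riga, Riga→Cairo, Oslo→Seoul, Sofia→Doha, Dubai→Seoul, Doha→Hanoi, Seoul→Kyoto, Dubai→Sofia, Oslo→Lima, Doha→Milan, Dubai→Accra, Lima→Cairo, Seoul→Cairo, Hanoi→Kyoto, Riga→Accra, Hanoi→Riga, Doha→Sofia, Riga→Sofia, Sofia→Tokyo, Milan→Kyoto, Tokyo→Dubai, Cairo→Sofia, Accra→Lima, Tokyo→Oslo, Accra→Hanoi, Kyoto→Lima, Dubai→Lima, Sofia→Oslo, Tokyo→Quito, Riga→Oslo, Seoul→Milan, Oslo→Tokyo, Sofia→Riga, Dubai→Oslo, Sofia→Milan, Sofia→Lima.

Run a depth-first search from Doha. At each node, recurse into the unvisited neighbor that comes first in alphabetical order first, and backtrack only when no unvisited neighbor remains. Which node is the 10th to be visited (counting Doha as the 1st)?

Seoul

Visit Doha
Doha → Hanoi
Hanoi → Accra
Accra → Lima
Lima → Cairo
Cairo → Sofia
Sofia → Milan
Milan → Kyoto
Sofia → Oslo
Oslo → Seoul
Oslo → Tokyo
Tokyo → Dubai
Tokyo → Quito
Sofia → Riga

Visit order: Doha, Hanoi, Accra, Lima, Cairo, Sofia, Milan, Kyoto, Oslo, Seoul, Tokyo, Dubai, Quito, Riga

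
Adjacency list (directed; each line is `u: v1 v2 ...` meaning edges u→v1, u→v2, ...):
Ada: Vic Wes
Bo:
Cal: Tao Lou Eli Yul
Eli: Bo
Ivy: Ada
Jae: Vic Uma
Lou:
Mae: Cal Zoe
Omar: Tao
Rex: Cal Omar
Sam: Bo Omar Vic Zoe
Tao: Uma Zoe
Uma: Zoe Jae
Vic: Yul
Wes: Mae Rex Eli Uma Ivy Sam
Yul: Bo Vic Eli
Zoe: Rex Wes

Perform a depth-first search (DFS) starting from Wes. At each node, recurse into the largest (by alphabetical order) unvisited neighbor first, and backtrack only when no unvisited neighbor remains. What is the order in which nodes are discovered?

Wes, Uma, Zoe, Rex, Omar, Tao, Cal, Yul, Vic, Eli, Bo, Lou, Jae, Sam, Mae, Ivy, Ada

Visit Wes
Wes → Uma
Uma → Zoe
Zoe → Rex
Rex → Omar
Omar → Tao
Rex → Cal
Cal → Yul
Yul → Vic
Yul → Eli
Eli → Bo
Cal → Lou
Uma → Jae
Wes → Sam
Wes → Mae
Wes → Ivy
Ivy → Ada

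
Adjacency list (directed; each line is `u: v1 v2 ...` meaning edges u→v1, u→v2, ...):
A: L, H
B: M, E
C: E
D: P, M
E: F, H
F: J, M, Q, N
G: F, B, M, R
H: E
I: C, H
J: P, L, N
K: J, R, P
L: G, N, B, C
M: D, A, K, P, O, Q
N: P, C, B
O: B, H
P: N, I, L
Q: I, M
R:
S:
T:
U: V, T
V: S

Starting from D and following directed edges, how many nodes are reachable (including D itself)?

18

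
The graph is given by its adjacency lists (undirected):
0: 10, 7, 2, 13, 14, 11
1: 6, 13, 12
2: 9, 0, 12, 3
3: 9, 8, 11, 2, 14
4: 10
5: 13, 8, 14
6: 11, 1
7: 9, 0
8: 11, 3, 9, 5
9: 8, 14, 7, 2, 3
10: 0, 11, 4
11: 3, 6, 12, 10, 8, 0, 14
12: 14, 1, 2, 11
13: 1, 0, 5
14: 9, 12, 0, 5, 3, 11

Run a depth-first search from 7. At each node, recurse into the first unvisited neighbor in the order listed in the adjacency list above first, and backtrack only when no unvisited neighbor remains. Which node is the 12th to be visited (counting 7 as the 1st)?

6

Visit 7
7 → 9
9 → 8
8 → 11
11 → 3
3 → 2
2 → 0
0 → 10
10 → 4
0 → 13
13 → 1
1 → 6
1 → 12
12 → 14
14 → 5

Visit order: 7, 9, 8, 11, 3, 2, 0, 10, 4, 13, 1, 6, 12, 14, 5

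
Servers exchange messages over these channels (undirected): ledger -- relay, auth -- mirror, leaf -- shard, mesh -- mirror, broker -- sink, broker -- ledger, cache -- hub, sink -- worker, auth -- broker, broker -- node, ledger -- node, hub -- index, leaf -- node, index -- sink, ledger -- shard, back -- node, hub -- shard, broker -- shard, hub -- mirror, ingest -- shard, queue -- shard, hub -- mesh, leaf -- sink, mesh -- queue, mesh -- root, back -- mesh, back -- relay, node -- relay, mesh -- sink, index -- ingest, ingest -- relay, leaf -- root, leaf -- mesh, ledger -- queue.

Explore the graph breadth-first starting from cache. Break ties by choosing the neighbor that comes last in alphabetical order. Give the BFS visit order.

Visit cache; enqueue hub → queue [hub]
Visit hub; enqueue shard, mirror, mesh, index → queue [shard, mirror, mesh, index]
Visit shard; enqueue queue, ledger, leaf, ingest, broker → queue [mirror, mesh, index, queue, ledger, leaf, ingest, broker]
Visit mirror; enqueue auth → queue [mesh, index, queue, ledger, leaf, ingest, broker, auth]
Visit mesh; enqueue sink, root, back → queue [index, queue, ledger, leaf, ingest, broker, auth, sink, root, back]
Visit index → queue [queue, ledger, leaf, ingest, broker, auth, sink, root, back]
Visit queue → queue [ledger, leaf, ingest, broker, auth, sink, root, back]
Visit ledger; enqueue relay, node → queue [leaf, ingest, broker, auth, sink, root, back, relay, node]
Visit leaf → queue [ingest, broker, auth, sink, root, back, relay, node]
Visit ingest → queue [broker, auth, sink, root, back, relay, node]
Visit broker → queue [auth, sink, root, back, relay, node]
Visit auth → queue [sink, root, back, relay, node]
Visit sink; enqueue worker → queue [root, back, relay, node, worker]
Visit root → queue [back, relay, node, worker]
Visit back → queue [relay, node, worker]
Visit relay → queue [node, worker]
Visit node → queue [worker]
Visit worker → queue []

cache hub shard mirror mesh index queue ledger leaf ingest broker auth sink root back relay node worker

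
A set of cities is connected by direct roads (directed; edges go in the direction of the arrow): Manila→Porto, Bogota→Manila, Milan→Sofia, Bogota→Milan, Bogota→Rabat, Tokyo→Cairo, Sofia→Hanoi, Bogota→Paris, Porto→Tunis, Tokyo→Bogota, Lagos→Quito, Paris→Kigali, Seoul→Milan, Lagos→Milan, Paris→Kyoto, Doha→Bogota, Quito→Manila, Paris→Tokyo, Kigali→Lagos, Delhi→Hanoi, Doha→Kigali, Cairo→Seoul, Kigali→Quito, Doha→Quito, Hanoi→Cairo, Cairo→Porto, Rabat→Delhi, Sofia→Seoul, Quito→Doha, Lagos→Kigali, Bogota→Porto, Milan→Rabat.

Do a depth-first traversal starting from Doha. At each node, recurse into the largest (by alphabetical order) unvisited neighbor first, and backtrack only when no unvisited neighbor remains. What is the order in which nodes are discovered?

Visit Doha
Doha → Quito
Quito → Manila
Manila → Porto
Porto → Tunis
Doha → Kigali
Kigali → Lagos
Lagos → Milan
Milan → Sofia
Sofia → Seoul
Sofia → Hanoi
Hanoi → Cairo
Milan → Rabat
Rabat → Delhi
Doha → Bogota
Bogota → Paris
Paris → Tokyo
Paris → Kyoto

Doha -> Quito -> Manila -> Porto -> Tunis -> Kigali -> Lagos -> Milan -> Sofia -> Seoul -> Hanoi -> Cairo -> Rabat -> Delhi -> Bogota -> Paris -> Tokyo -> Kyoto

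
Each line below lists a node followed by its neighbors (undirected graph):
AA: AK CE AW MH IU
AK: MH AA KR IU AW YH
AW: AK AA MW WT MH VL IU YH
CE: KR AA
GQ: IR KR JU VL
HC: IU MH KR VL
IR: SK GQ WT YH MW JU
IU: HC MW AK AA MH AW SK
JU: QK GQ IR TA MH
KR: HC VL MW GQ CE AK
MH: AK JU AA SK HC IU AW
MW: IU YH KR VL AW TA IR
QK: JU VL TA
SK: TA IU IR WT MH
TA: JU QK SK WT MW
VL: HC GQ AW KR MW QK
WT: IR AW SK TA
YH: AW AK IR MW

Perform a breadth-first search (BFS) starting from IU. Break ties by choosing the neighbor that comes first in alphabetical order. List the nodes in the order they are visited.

IU, AA, AK, AW, HC, MH, MW, SK, CE, KR, YH, VL, WT, JU, IR, TA, GQ, QK

Visit IU; enqueue AA, AK, AW, HC, MH, MW, SK → queue [AA, AK, AW, HC, MH, MW, SK]
Visit AA; enqueue CE → queue [AK, AW, HC, MH, MW, SK, CE]
Visit AK; enqueue KR, YH → queue [AW, HC, MH, MW, SK, CE, KR, YH]
Visit AW; enqueue VL, WT → queue [HC, MH, MW, SK, CE, KR, YH, VL, WT]
Visit HC → queue [MH, MW, SK, CE, KR, YH, VL, WT]
Visit MH; enqueue JU → queue [MW, SK, CE, KR, YH, VL, WT, JU]
Visit MW; enqueue IR, TA → queue [SK, CE, KR, YH, VL, WT, JU, IR, TA]
Visit SK → queue [CE, KR, YH, VL, WT, JU, IR, TA]
Visit CE → queue [KR, YH, VL, WT, JU, IR, TA]
Visit KR; enqueue GQ → queue [YH, VL, WT, JU, IR, TA, GQ]
Visit YH → queue [VL, WT, JU, IR, TA, GQ]
Visit VL; enqueue QK → queue [WT, JU, IR, TA, GQ, QK]
Visit WT → queue [JU, IR, TA, GQ, QK]
Visit JU → queue [IR, TA, GQ, QK]
Visit IR → queue [TA, GQ, QK]
Visit TA → queue [GQ, QK]
Visit GQ → queue [QK]
Visit QK → queue []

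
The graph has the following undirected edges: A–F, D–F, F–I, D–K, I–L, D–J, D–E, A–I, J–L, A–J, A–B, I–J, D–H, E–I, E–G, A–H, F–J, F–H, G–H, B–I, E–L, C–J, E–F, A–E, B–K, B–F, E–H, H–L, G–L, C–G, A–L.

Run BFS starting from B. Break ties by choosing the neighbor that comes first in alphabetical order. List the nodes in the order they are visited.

B → A → F → I → K → E → H → J → L → D → G → C

Visit B; enqueue A, F, I, K → queue [A, F, I, K]
Visit A; enqueue E, H, J, L → queue [F, I, K, E, H, J, L]
Visit F; enqueue D → queue [I, K, E, H, J, L, D]
Visit I → queue [K, E, H, J, L, D]
Visit K → queue [E, H, J, L, D]
Visit E; enqueue G → queue [H, J, L, D, G]
Visit H → queue [J, L, D, G]
Visit J; enqueue C → queue [L, D, G, C]
Visit L → queue [D, G, C]
Visit D → queue [G, C]
Visit G → queue [C]
Visit C → queue []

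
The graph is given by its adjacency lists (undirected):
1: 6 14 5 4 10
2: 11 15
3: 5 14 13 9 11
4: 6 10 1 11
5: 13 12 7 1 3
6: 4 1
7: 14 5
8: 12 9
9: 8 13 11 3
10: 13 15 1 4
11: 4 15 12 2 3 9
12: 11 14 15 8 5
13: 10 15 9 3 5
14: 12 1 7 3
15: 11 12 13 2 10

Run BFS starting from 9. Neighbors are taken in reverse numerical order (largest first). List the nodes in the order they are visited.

Visit 9; enqueue 13, 11, 8, 3 → queue [13, 11, 8, 3]
Visit 13; enqueue 15, 10, 5 → queue [11, 8, 3, 15, 10, 5]
Visit 11; enqueue 12, 4, 2 → queue [8, 3, 15, 10, 5, 12, 4, 2]
Visit 8 → queue [3, 15, 10, 5, 12, 4, 2]
Visit 3; enqueue 14 → queue [15, 10, 5, 12, 4, 2, 14]
Visit 15 → queue [10, 5, 12, 4, 2, 14]
Visit 10; enqueue 1 → queue [5, 12, 4, 2, 14, 1]
Visit 5; enqueue 7 → queue [12, 4, 2, 14, 1, 7]
Visit 12 → queue [4, 2, 14, 1, 7]
Visit 4; enqueue 6 → queue [2, 14, 1, 7, 6]
Visit 2 → queue [14, 1, 7, 6]
Visit 14 → queue [1, 7, 6]
Visit 1 → queue [7, 6]
Visit 7 → queue [6]
Visit 6 → queue []

9, 13, 11, 8, 3, 15, 10, 5, 12, 4, 2, 14, 1, 7, 6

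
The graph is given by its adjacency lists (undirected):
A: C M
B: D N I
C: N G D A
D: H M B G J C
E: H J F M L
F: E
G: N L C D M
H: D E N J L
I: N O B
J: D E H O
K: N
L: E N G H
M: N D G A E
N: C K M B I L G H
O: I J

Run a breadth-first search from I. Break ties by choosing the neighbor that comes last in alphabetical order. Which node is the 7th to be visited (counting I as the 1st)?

L

Visit I; enqueue O, N, B → queue [O, N, B]
Visit O; enqueue J → queue [N, B, J]
Visit N; enqueue M, L, K, H, G, C → queue [B, J, M, L, K, H, G, C]
Visit B; enqueue D → queue [J, M, L, K, H, G, C, D]
Visit J; enqueue E → queue [M, L, K, H, G, C, D, E]
Visit M; enqueue A → queue [L, K, H, G, C, D, E, A]
Visit L → queue [K, H, G, C, D, E, A]
Visit K → queue [H, G, C, D, E, A]
Visit H → queue [G, C, D, E, A]
Visit G → queue [C, D, E, A]
Visit C → queue [D, E, A]
Visit D → queue [E, A]
Visit E; enqueue F → queue [A, F]
Visit A → queue [F]
Visit F → queue []

Visit order: I, O, N, B, J, M, L, K, H, G, C, D, E, A, F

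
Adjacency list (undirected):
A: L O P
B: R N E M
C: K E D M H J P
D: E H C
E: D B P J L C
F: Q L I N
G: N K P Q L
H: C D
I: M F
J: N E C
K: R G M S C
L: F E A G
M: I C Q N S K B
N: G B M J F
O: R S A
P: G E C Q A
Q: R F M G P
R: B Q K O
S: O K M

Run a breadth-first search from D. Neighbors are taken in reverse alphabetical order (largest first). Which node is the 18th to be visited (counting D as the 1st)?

Visit D; enqueue H, E, C → queue [H, E, C]
Visit H → queue [E, C]
Visit E; enqueue P, L, J, B → queue [C, P, L, J, B]
Visit C; enqueue M, K → queue [P, L, J, B, M, K]
Visit P; enqueue Q, G, A → queue [L, J, B, M, K, Q, G, A]
Visit L; enqueue F → queue [J, B, M, K, Q, G, A, F]
Visit J; enqueue N → queue [B, M, K, Q, G, A, F, N]
Visit B; enqueue R → queue [M, K, Q, G, A, F, N, R]
Visit M; enqueue S, I → queue [K, Q, G, A, F, N, R, S, I]
Visit K → queue [Q, G, A, F, N, R, S, I]
Visit Q → queue [G, A, F, N, R, S, I]
Visit G → queue [A, F, N, R, S, I]
Visit A; enqueue O → queue [F, N, R, S, I, O]
Visit F → queue [N, R, S, I, O]
Visit N → queue [R, S, I, O]
Visit R → queue [S, I, O]
Visit S → queue [I, O]
Visit I → queue [O]
Visit O → queue []

Visit order: D, H, E, C, P, L, J, B, M, K, Q, G, A, F, N, R, S, I, O

I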